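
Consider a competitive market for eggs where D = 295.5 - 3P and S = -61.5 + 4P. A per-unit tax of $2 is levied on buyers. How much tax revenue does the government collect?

Tax revenue = 1947/7

Pre-tax equilibrium: P* = 51, Q* = 142.5.
Tax on buyers shifts demand to D = 295.5 − 3(P + 2) = 289.5 - 3P.
289.5 - 3P = -61.5 + 4P gives seller price Ps = 351/7; buyers pay Pb = 351/7 + 2 = 365/7.
New quantity: Q = 295.5 − 3(365/7) = 1947/14.
Revenue = 2 × 1947/14 = 1947/7.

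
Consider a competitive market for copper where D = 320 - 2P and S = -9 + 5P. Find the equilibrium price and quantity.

Set D = S: 320 - 2P = -9 + 5P.
329 = 7P, so P* = 47.
Q* = 320 − 2(47) = 226.

P* = 47, Q* = 226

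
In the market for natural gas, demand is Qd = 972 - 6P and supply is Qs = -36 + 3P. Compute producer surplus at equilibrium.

Producer surplus = 15000

Equilibrium: 972 - 6P = -36 + 3P gives P* = 112, Q* = 300.
Supply starts at P = 12 (where Qs = 0).
PS = ½(112 − 12)(300) = 15000.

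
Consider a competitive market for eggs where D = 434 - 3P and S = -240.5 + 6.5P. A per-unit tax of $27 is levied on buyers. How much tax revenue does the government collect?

Tax revenue = 84942/19

Pre-tax equilibrium: P* = 71, Q* = 221.
Tax on buyers shifts demand to D = 434 − 3(P + 27) = 353 - 3P.
353 - 3P = -240.5 + 6.5P gives seller price Ps = 1187/19; buyers pay Pb = 1187/19 + 27 = 1700/19.
New quantity: Q = 434 − 3(1700/19) = 3146/19.
Revenue = 27 × 3146/19 = 84942/19.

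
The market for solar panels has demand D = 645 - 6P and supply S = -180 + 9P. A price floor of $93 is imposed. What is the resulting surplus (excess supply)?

Surplus = 570

Equilibrium price would be P* = 55, so the floor at 93 binds.
At P = 93: D = 87, S = 657.
Surplus = 657 − 87 = 570.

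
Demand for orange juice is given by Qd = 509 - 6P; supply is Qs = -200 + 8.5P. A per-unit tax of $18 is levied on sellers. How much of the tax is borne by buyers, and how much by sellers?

Pre-tax equilibrium: P* = 1418/29, Q* = 6253/29.
Tax on sellers shifts supply to Qs = -200 + 8.5(P − 18) = -353 + 8.5P.
509 - 6P = -353 + 8.5P gives buyer price Pb = 1724/29; sellers receive Ps = 1724/29 − 18 = 1202/29.
New quantity: Q = 509 − 6(1724/29) = 4417/29.
Buyer burden = 1724/29 − 1418/29 = 306/29; seller burden = 1418/29 − 1202/29 = 216/29.

Buyers bear 306/29, sellers bear 216/29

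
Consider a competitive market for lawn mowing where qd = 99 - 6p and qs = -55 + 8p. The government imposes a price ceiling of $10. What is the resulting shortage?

Equilibrium price would be p* = 11, so the ceiling at 10 binds.
At p = 10: qd = 99 − 6(10) = 39, qs = -55 + 8(10) = 25.
Shortage = 39 − 25 = 14.

Shortage = 14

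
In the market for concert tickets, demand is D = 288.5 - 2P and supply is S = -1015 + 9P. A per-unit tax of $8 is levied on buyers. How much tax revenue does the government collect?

Tax revenue = 3380/11

Pre-tax equilibrium: P* = 118.5, Q* = 51.5.
Tax on buyers shifts demand to D = 288.5 − 2(P + 8) = 272.5 - 2P.
272.5 - 2P = -1015 + 9P gives seller price Ps = 2575/22; buyers pay Pb = 2575/22 + 8 = 2751/22.
New quantity: Q = 288.5 − 2(2751/22) = 845/22.
Revenue = 8 × 845/22 = 3380/11.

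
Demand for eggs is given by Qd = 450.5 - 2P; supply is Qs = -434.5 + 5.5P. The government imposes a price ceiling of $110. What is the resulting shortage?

Equilibrium price would be P* = 118, so the ceiling at 110 binds.
At P = 110: Qd = 450.5 − 2(110) = 230.5, Qs = -434.5 + 5.5(110) = 170.5.
Shortage = 230.5 − 170.5 = 60.

Shortage = 60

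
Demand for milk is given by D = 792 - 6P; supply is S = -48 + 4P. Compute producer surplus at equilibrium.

Equilibrium: 792 - 6P = -48 + 4P gives P* = 84, Q* = 288.
Supply starts at P = 12 (where S = 0).
PS = ½(84 − 12)(288) = 10368.

Producer surplus = 10368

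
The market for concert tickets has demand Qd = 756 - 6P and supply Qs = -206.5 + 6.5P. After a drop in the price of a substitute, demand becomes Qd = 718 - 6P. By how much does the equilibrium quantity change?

Original equilibrium: P* = 77, Q* = 294.
New equilibrium: 718 - 6P = -206.5 + 6.5P, so 924.5 = 12.5P and P' = 73.96; Q' = 718 − 6(73.96) = 274.24.
Change in quantity: 274.24 − 294 = -19.76.

ΔQ = -19.76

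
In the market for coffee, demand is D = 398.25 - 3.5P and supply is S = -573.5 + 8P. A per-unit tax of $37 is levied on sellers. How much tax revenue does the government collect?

Pre-tax equilibrium: P* = 84.5, Q* = 102.5.
Tax on sellers shifts supply to S = -573.5 + 8(P − 37) = -869.5 + 8P.
398.25 - 3.5P = -869.5 + 8P gives buyer price Pb = 5071/46; sellers receive Ps = 5071/46 − 37 = 3369/46.
New quantity: Q = 398.25 − 3.5(5071/46) = 571/46.
Revenue = 37 × 571/46 = 21127/46.

Tax revenue = 21127/46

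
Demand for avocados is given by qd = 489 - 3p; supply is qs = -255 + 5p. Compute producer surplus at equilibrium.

Equilibrium: 489 - 3p = -255 + 5p gives p* = 93, q* = 210.
Supply starts at p = 51 (where qs = 0).
PS = ½(93 − 51)(210) = 4410.

Producer surplus = 4410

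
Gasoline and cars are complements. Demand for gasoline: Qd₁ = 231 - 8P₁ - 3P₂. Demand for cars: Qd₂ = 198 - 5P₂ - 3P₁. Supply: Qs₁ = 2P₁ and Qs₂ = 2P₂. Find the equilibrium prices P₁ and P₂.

Market 1: 231 - 8P₁ - 3P₂ = 2P₁ → 10P₁ + 3P₂ = 231.
Market 2: 7P₂ + 3P₁ = 198.
Eliminating P₂: 7×(1) − 3×(2) gives 61P₁ = 1023, so P₁ = 1023/61.
Back-substitute into (2): P₂ = (198 − 3×1023/61) / 7 = 1287/61.

P₁ = 1023/61, P₂ = 1287/61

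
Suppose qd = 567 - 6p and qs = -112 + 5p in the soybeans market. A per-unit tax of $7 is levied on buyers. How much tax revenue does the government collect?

Tax revenue = 13671/11

Pre-tax equilibrium: p* = 679/11, q* = 2163/11.
Tax on buyers shifts demand to qd = 567 − 6(p + 7) = 525 - 6p.
525 - 6p = -112 + 5p gives seller price ps = 637/11; buyers pay pb = 637/11 + 7 = 714/11.
New quantity: q = 567 − 6(714/11) = 1953/11.
Revenue = 7 × 1953/11 = 13671/11.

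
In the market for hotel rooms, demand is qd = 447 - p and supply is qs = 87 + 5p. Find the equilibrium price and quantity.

p* = 60, q* = 387

Set qd = qs: 447 - p = 87 + 5p.
360 = 6p, so p* = 60.
q* = 447 − 1(60) = 387.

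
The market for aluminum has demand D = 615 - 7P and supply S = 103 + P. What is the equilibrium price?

P* = 64

Set D = S: 615 - 7P = 103 + P.
512 = 8P, so P* = 64.
Q* = 615 − 7(64) = 167.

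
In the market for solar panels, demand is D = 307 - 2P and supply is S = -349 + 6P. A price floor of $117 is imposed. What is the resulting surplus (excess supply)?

Equilibrium price would be P* = 82, so the floor at 117 binds.
At P = 117: D = 73, S = 353.
Surplus = 353 − 73 = 280.

Surplus = 280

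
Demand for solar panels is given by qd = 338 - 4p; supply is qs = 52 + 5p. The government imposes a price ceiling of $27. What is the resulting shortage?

Equilibrium price would be p* = 286/9, so the ceiling at 27 binds.
At p = 27: qd = 338 − 4(27) = 230, qs = 52 + 5(27) = 187.
Shortage = 230 − 187 = 43.

Shortage = 43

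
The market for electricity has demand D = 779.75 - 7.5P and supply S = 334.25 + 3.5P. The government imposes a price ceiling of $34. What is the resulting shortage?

Equilibrium price would be P* = 40.5, so the ceiling at 34 binds.
At P = 34: D = 779.75 − 7.5(34) = 524.75, S = 334.25 + 3.5(34) = 453.25.
Shortage = 524.75 − 453.25 = 71.5.

Shortage = 71.5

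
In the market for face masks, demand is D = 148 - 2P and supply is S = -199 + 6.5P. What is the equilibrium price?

P* = 694/17

Set D = S: 148 - 2P = -199 + 6.5P.
347 = 8.5P, so P* = 694/17.
Q* = 148 − 2(694/17) = 1128/17.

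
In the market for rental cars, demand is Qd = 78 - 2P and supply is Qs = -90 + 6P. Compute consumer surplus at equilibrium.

Equilibrium: 78 - 2P = -90 + 6P gives P* = 21, Q* = 36.
Demand choke price (Qd = 0): P = 39.
CS = ½(39 − 21)(36) = 324.

Consumer surplus = 324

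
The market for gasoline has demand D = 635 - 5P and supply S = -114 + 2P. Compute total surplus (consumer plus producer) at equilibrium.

Equilibrium: 635 - 5P = -114 + 2P gives P* = 107, Q* = 100.
Demand choke price: P = 127; supply starts at P = 57.
CS = ½(127 − 107)(100) = 1000; PS = ½(107 − 57)(100) = 2500.

Total surplus = 3500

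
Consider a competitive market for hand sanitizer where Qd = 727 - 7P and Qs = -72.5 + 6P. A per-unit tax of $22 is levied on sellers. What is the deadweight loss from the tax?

Pre-tax equilibrium: P* = 61.5, Q* = 296.5.
Tax on sellers shifts supply to Qs = -72.5 + 6(P − 22) = -204.5 + 6P.
727 - 7P = -204.5 + 6P gives buyer price Pb = 1863/26; sellers receive Ps = 1863/26 − 22 = 1291/26.
New quantity: Q = 727 − 7(1863/26) = 5861/26.
DWL = ½ × 22 × (296.5 − 5861/26) = 10164/13.

Deadweight loss = 10164/13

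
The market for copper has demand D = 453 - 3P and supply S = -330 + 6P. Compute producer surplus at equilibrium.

Producer surplus = 3072

Equilibrium: 453 - 3P = -330 + 6P gives P* = 87, Q* = 192.
Supply starts at P = 55 (where S = 0).
PS = ½(87 − 55)(192) = 3072.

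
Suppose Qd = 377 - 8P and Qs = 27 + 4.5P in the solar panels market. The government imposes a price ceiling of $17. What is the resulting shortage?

Equilibrium price would be P* = 28, so the ceiling at 17 binds.
At P = 17: Qd = 377 − 8(17) = 241, Qs = 27 + 4.5(17) = 103.5.
Shortage = 241 − 103.5 = 137.5.

Shortage = 137.5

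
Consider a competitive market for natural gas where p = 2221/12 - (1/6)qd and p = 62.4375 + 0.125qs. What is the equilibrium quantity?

Set the two price expressions equal: 2221/12 - (1/6)q = 62.4375 + 0.125q.
5887/48 = (7/24)q, so q* = 420.5.
p* = 2221/12 − (1/6)(420.5) = 115.

q* = 420.5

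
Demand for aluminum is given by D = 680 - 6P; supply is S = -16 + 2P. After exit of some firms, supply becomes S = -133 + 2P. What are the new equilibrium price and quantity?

P' = 101.625, Q' = 70.25

Original equilibrium: P* = 87, Q* = 158.
New equilibrium: 680 - 6P = -133 + 2P, so 813 = 8P and P' = 101.625; Q' = 680 − 6(101.625) = 70.25.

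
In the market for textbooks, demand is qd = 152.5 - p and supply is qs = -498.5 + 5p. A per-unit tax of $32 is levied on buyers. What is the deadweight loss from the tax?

Pre-tax equilibrium: p* = 108.5, q* = 44.
Tax on buyers shifts demand to qd = 152.5 − 1(p + 32) = 120.5 - p.
120.5 - p = -498.5 + 5p gives seller price ps = 619/6; buyers pay pb = 619/6 + 32 = 811/6.
New quantity: q = 152.5 − 1(811/6) = 52/3.
DWL = ½ × 32 × (44 − 52/3) = 1280/3.

Deadweight loss = 1280/3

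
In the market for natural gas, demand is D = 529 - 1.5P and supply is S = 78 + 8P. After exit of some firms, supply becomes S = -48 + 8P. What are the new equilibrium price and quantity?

Original equilibrium: P* = 902/19, Q* = 8698/19.
New equilibrium: 529 - 1.5P = -48 + 8P, so 577 = 9.5P and P' = 1154/19; Q' = 529 − 1.5(1154/19) = 8320/19.

P' = 1154/19, Q' = 8320/19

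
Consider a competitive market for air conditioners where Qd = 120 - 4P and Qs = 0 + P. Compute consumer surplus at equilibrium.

Equilibrium: 120 - 4P = 0 + P gives P* = 24, Q* = 24.
Demand choke price (Qd = 0): P = 30.
CS = ½(30 − 24)(24) = 72.

Consumer surplus = 72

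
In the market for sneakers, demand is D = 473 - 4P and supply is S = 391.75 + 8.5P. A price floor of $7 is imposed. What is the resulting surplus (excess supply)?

Surplus = 6.25

Equilibrium price would be P* = 6.5, so the floor at 7 binds.
At P = 7: D = 445, S = 451.25.
Surplus = 451.25 − 445 = 6.25.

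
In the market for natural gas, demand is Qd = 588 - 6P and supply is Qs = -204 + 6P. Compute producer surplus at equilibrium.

Producer surplus = 3072

Equilibrium: 588 - 6P = -204 + 6P gives P* = 66, Q* = 192.
Supply starts at P = 34 (where Qs = 0).
PS = ½(66 − 34)(192) = 3072.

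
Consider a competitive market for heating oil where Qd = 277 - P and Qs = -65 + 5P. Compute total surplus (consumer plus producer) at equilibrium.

Equilibrium: 277 - P = -65 + 5P gives P* = 57, Q* = 220.
Demand choke price: P = 277; supply starts at P = 13.
CS = ½(277 − 57)(220) = 24200; PS = ½(57 − 13)(220) = 4840.

Total surplus = 29040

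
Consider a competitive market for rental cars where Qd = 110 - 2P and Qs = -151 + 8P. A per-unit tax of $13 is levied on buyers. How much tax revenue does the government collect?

Tax revenue = 481

Pre-tax equilibrium: P* = 26.1, Q* = 57.8.
Tax on buyers shifts demand to Qd = 110 − 2(P + 13) = 84 - 2P.
84 - 2P = -151 + 8P gives seller price Ps = 23.5; buyers pay Pb = 23.5 + 13 = 36.5.
New quantity: Q = 110 − 2(36.5) = 37.
Revenue = 13 × 37 = 481.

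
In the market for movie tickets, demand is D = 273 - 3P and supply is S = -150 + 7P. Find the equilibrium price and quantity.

Set D = S: 273 - 3P = -150 + 7P.
423 = 10P, so P* = 42.3.
Q* = 273 − 3(42.3) = 146.1.

P* = 42.3, Q* = 146.1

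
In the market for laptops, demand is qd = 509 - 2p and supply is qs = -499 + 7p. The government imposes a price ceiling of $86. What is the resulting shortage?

Shortage = 234

Equilibrium price would be p* = 112, so the ceiling at 86 binds.
At p = 86: qd = 509 − 2(86) = 337, qs = -499 + 7(86) = 103.
Shortage = 337 − 103 = 234.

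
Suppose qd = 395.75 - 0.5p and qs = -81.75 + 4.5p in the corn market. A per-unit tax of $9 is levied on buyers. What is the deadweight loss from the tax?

Pre-tax equilibrium: p* = 95.5, q* = 348.
Tax on buyers shifts demand to qd = 395.75 − 0.5(p + 9) = 391.25 - 0.5p.
391.25 - 0.5p = -81.75 + 4.5p gives seller price ps = 94.6; buyers pay pb = 94.6 + 9 = 103.6.
New quantity: q = 395.75 − 0.5(103.6) = 343.95.
DWL = ½ × 9 × (348 − 343.95) = 18.225.

Deadweight loss = 18.225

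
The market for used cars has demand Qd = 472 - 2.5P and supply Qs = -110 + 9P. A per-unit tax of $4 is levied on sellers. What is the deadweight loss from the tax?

Deadweight loss = 360/23

Pre-tax equilibrium: P* = 1164/23, Q* = 7946/23.
Tax on sellers shifts supply to Qs = -110 + 9(P − 4) = -146 + 9P.
472 - 2.5P = -146 + 9P gives buyer price Pb = 1236/23; sellers receive Ps = 1236/23 − 4 = 1144/23.
New quantity: Q = 472 − 2.5(1236/23) = 7766/23.
DWL = ½ × 4 × (7946/23 − 7766/23) = 360/23.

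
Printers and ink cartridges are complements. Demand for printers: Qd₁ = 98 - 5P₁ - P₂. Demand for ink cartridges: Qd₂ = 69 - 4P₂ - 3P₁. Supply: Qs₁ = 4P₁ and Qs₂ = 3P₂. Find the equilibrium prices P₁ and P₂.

Market 1: 98 - 5P₁ - P₂ = 4P₁ → 9P₁ + P₂ = 98.
Market 2: 7P₂ + 3P₁ = 69.
Eliminating P₂: 7×(1) − 1×(2) gives 60P₁ = 617, so P₁ = 617/60.
Back-substitute into (2): P₂ = (69 − 3×617/60) / 7 = 5.45.

P₁ = 617/60, P₂ = 5.45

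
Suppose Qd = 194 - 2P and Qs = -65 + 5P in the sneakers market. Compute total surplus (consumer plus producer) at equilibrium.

Equilibrium: 194 - 2P = -65 + 5P gives P* = 37, Q* = 120.
Demand choke price: P = 97; supply starts at P = 13.
CS = ½(97 − 37)(120) = 3600; PS = ½(37 − 13)(120) = 1440.

Total surplus = 5040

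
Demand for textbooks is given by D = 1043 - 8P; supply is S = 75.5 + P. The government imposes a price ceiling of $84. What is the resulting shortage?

Equilibrium price would be P* = 107.5, so the ceiling at 84 binds.
At P = 84: D = 1043 − 8(84) = 371, S = 75.5 + 1(84) = 159.5.
Shortage = 371 − 159.5 = 211.5.

Shortage = 211.5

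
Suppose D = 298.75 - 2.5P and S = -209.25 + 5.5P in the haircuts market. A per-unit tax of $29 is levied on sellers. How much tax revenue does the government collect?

Pre-tax equilibrium: P* = 63.5, Q* = 140.
Tax on sellers shifts supply to S = -209.25 + 5.5(P − 29) = -368.75 + 5.5P.
298.75 - 2.5P = -368.75 + 5.5P gives buyer price Pb = 83.4375; sellers receive Ps = 83.4375 − 29 = 54.4375.
New quantity: Q = 298.75 − 2.5(83.4375) = 90.15625.
Revenue = 29 × 90.15625 = 2614.53125.

Tax revenue = 2614.53125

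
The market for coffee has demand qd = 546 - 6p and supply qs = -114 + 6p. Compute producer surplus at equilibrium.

Equilibrium: 546 - 6p = -114 + 6p gives p* = 55, q* = 216.
Supply starts at p = 19 (where qs = 0).
PS = ½(55 − 19)(216) = 3888.

Producer surplus = 3888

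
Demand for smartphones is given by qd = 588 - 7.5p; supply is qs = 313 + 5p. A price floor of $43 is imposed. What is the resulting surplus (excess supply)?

Equilibrium price would be p* = 22, so the floor at 43 binds.
At p = 43: qd = 265.5, qs = 528.
Surplus = 528 − 265.5 = 262.5.

Surplus = 262.5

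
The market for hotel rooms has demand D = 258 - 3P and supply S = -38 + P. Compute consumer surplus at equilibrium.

Consumer surplus = 216

Equilibrium: 258 - 3P = -38 + P gives P* = 74, Q* = 36.
Demand choke price (D = 0): P = 86.
CS = ½(86 − 74)(36) = 216.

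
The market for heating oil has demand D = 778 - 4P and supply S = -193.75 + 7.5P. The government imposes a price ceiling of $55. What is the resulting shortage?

Shortage = 339.25

Equilibrium price would be P* = 84.5, so the ceiling at 55 binds.
At P = 55: D = 778 − 4(55) = 558, S = -193.75 + 7.5(55) = 218.75.
Shortage = 558 − 218.75 = 339.25.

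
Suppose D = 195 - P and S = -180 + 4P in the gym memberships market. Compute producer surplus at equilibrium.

Producer surplus = 1800

Equilibrium: 195 - P = -180 + 4P gives P* = 75, Q* = 120.
Supply starts at P = 45 (where S = 0).
PS = ½(75 − 45)(120) = 1800.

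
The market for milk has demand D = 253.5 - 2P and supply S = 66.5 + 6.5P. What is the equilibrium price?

P* = 22

Set D = S: 253.5 - 2P = 66.5 + 6.5P.
187 = 8.5P, so P* = 22.
Q* = 253.5 − 2(22) = 209.5.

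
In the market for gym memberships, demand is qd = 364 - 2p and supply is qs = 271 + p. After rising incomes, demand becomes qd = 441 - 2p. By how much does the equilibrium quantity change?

Original equilibrium: p* = 31, q* = 302.
New equilibrium: 441 - 2p = 271 + p, so 170 = 3p and p' = 170/3; q' = 441 − 2(170/3) = 983/3.
Change in quantity: 983/3 − 302 = 77/3.

Δq = 77/3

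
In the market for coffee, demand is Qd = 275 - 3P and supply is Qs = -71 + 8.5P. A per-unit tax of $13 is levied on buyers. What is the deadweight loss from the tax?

Pre-tax equilibrium: P* = 692/23, Q* = 4249/23.
Tax on buyers shifts demand to Qd = 275 − 3(P + 13) = 236 - 3P.
236 - 3P = -71 + 8.5P gives seller price Ps = 614/23; buyers pay Pb = 614/23 + 13 = 913/23.
New quantity: Q = 275 − 3(913/23) = 3586/23.
DWL = ½ × 13 × (4249/23 − 3586/23) = 8619/46.

Deadweight loss = 8619/46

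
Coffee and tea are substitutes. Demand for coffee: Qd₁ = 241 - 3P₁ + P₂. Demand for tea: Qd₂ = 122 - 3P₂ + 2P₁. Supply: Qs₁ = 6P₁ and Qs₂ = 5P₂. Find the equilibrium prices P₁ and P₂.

Market 1: 241 - 3P₁ + P₂ = 6P₁ → 9P₁ - P₂ = 241.
Market 2: 8P₂ - 2P₁ = 122.
Eliminating P₂: 8×(1) + 1×(2) gives 70P₁ = 2050, so P₁ = 205/7.
Back-substitute into (2): P₂ = (122 + 2×205/7) / 8 = 158/7.

P₁ = 205/7, P₂ = 158/7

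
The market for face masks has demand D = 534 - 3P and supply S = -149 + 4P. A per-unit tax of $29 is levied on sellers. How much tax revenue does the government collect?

Pre-tax equilibrium: P* = 683/7, Q* = 1689/7.
Tax on sellers shifts supply to S = -149 + 4(P − 29) = -265 + 4P.
534 - 3P = -265 + 4P gives buyer price Pb = 799/7; sellers receive Ps = 799/7 − 29 = 596/7.
New quantity: Q = 534 − 3(799/7) = 1341/7.
Revenue = 29 × 1341/7 = 38889/7.

Tax revenue = 38889/7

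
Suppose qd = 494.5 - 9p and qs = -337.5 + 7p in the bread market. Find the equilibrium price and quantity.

Set qd = qs: 494.5 - 9p = -337.5 + 7p.
832 = 16p, so p* = 52.
q* = 494.5 − 9(52) = 26.5.

p* = 52, q* = 26.5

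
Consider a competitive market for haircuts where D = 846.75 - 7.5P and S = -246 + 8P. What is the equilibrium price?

P* = 70.5

Set D = S: 846.75 - 7.5P = -246 + 8P.
1092.75 = 15.5P, so P* = 70.5.
Q* = 846.75 − 7.5(70.5) = 318.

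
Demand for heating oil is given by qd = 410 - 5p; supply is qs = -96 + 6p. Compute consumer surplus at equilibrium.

Equilibrium: 410 - 5p = -96 + 6p gives p* = 46, q* = 180.
Demand choke price (qd = 0): p = 82.
CS = ½(82 − 46)(180) = 3240.

Consumer surplus = 3240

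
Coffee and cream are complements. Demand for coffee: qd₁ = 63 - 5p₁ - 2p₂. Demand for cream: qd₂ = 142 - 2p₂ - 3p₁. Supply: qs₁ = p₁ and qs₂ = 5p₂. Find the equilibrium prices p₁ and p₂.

p₁ = 157/36, p₂ = 221/12

Market 1: 63 - 5p₁ - 2p₂ = p₁ → 6p₁ + 2p₂ = 63.
Market 2: 7p₂ + 3p₁ = 142.
Eliminating p₂: 7×(1) − 2×(2) gives 36p₁ = 157, so p₁ = 157/36.
Back-substitute into (2): p₂ = (142 − 3×157/36) / 7 = 221/12.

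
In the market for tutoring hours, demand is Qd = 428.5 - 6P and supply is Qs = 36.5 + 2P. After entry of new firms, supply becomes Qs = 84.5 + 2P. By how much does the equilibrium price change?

Original equilibrium: P* = 49, Q* = 134.5.
New equilibrium: 428.5 - 6P = 84.5 + 2P, so 344 = 8P and P' = 43; Q' = 428.5 − 6(43) = 170.5.
Change in price: 43 − 49 = -6.

ΔP = -6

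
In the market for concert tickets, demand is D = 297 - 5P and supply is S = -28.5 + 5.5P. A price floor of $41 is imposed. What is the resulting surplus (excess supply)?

Surplus = 105

Equilibrium price would be P* = 31, so the floor at 41 binds.
At P = 41: D = 92, S = 197.
Surplus = 197 − 92 = 105.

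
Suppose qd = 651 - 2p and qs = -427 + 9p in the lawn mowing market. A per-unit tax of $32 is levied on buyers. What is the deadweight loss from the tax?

Deadweight loss = 9216/11

Pre-tax equilibrium: p* = 98, q* = 455.
Tax on buyers shifts demand to qd = 651 − 2(p + 32) = 587 - 2p.
587 - 2p = -427 + 9p gives seller price ps = 1014/11; buyers pay pb = 1014/11 + 32 = 1366/11.
New quantity: q = 651 − 2(1366/11) = 4429/11.
DWL = ½ × 32 × (455 − 4429/11) = 9216/11.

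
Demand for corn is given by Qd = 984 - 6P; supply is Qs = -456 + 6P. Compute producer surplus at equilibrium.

Producer surplus = 5808

Equilibrium: 984 - 6P = -456 + 6P gives P* = 120, Q* = 264.
Supply starts at P = 76 (where Qs = 0).
PS = ½(120 − 76)(264) = 5808.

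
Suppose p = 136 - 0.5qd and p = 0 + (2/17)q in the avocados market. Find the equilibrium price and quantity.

p* = 544/21, q* = 4624/21

Set the two price expressions equal: 136 - 0.5q = 0 + (2/17)q.
136 = (21/34)q, so q* = 4624/21.
p* = 136 − (0.5)(4624/21) = 544/21.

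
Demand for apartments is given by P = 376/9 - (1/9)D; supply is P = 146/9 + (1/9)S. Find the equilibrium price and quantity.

Set the two price expressions equal: 376/9 - (1/9)Q = 146/9 + (1/9)Q.
230/9 = (2/9)Q, so Q* = 115.
P* = 376/9 − (1/9)(115) = 29.

P* = 29, Q* = 115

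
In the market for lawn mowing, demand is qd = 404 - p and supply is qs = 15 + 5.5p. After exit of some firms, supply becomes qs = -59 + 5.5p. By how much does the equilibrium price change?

Δp = 148/13

Original equilibrium: p* = 778/13, q* = 4474/13.
New equilibrium: 404 - p = -59 + 5.5p, so 463 = 6.5p and p' = 926/13; q' = 404 − 1(926/13) = 4326/13.
Change in price: 926/13 − 778/13 = 148/13.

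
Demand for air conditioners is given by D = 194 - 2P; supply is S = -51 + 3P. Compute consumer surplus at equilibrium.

Consumer surplus = 2304

Equilibrium: 194 - 2P = -51 + 3P gives P* = 49, Q* = 96.
Demand choke price (D = 0): P = 97.
CS = ½(97 − 49)(96) = 2304.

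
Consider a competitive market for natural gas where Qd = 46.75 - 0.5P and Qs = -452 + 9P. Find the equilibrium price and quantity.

Set Qd = Qs: 46.75 - 0.5P = -452 + 9P.
498.75 = 9.5P, so P* = 52.5.
Q* = 46.75 − 0.5(52.5) = 20.5.

P* = 52.5, Q* = 20.5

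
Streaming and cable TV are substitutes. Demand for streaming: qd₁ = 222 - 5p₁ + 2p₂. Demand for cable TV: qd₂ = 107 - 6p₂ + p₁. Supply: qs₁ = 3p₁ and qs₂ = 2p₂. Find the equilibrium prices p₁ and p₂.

p₁ = 995/31, p₂ = 539/31

Market 1: 222 - 5p₁ + 2p₂ = 3p₁ → 8p₁ - 2p₂ = 222.
Market 2: 8p₂ - p₁ = 107.
Eliminating p₂: 8×(1) + 2×(2) gives 62p₁ = 1990, so p₁ = 995/31.
Back-substitute into (2): p₂ = (107 + 1×995/31) / 8 = 539/31.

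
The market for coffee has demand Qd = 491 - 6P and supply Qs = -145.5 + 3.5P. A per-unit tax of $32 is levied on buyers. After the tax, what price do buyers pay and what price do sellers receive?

Pre-tax equilibrium: P* = 67, Q* = 89.
Tax on buyers shifts demand to Qd = 491 − 6(P + 32) = 299 - 6P.
299 - 6P = -145.5 + 3.5P gives seller price Ps = 889/19; buyers pay Pb = 889/19 + 32 = 1497/19.
New quantity: Q = 491 − 6(1497/19) = 347/19.

Buyers pay 1497/19, sellers receive 889/19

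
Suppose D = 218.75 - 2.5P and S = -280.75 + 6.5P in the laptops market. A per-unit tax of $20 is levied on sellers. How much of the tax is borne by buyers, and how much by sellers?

Pre-tax equilibrium: P* = 55.5, Q* = 80.
Tax on sellers shifts supply to S = -280.75 + 6.5(P − 20) = -410.75 + 6.5P.
218.75 - 2.5P = -410.75 + 6.5P gives buyer price Pb = 1259/18; sellers receive Ps = 1259/18 − 20 = 899/18.
New quantity: Q = 218.75 − 2.5(1259/18) = 395/9.
Buyer burden = 1259/18 − 55.5 = 130/9; seller burden = 55.5 − 899/18 = 50/9.

Buyers bear 130/9, sellers bear 50/9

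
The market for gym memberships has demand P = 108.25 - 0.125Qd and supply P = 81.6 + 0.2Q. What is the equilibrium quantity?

Q* = 82

Set the two price expressions equal: 108.25 - 0.125Q = 81.6 + 0.2Q.
26.65 = 0.325Q, so Q* = 82.
P* = 108.25 − (0.125)(82) = 98.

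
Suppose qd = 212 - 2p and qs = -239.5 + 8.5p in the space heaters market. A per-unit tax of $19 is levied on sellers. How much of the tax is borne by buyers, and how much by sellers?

Buyers bear 323/21, sellers bear 76/21

Pre-tax equilibrium: p* = 43, q* = 126.
Tax on sellers shifts supply to qs = -239.5 + 8.5(p − 19) = -401 + 8.5p.
212 - 2p = -401 + 8.5p gives buyer price pb = 1226/21; sellers receive ps = 1226/21 − 19 = 827/21.
New quantity: q = 212 − 2(1226/21) = 2000/21.
Buyer burden = 1226/21 − 43 = 323/21; seller burden = 43 − 827/21 = 76/21.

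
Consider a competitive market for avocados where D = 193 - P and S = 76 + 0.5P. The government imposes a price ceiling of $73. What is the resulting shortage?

Equilibrium price would be P* = 78, so the ceiling at 73 binds.
At P = 73: D = 193 − 1(73) = 120, S = 76 + 0.5(73) = 112.5.
Shortage = 120 − 112.5 = 7.5.

Shortage = 7.5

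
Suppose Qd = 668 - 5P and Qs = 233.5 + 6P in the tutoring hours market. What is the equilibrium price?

P* = 39.5

Set Qd = Qs: 668 - 5P = 233.5 + 6P.
434.5 = 11P, so P* = 39.5.
Q* = 668 − 5(39.5) = 470.5.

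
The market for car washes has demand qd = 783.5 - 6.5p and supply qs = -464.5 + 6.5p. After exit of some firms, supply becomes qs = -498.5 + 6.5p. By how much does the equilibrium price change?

Δp = 34/13

Original equilibrium: p* = 96, q* = 159.5.
New equilibrium: 783.5 - 6.5p = -498.5 + 6.5p, so 1282 = 13p and p' = 1282/13; q' = 783.5 − 6.5(1282/13) = 142.5.
Change in price: 1282/13 − 96 = 34/13.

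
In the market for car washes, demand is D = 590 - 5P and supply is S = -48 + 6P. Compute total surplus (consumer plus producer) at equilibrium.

Equilibrium: 590 - 5P = -48 + 6P gives P* = 58, Q* = 300.
Demand choke price: P = 118; supply starts at P = 8.
CS = ½(118 − 58)(300) = 9000; PS = ½(58 − 8)(300) = 7500.

Total surplus = 16500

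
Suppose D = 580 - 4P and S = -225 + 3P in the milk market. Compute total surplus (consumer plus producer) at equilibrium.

Total surplus = 4200

Equilibrium: 580 - 4P = -225 + 3P gives P* = 115, Q* = 120.
Demand choke price: P = 145; supply starts at P = 75.
CS = ½(145 − 115)(120) = 1800; PS = ½(115 − 75)(120) = 2400.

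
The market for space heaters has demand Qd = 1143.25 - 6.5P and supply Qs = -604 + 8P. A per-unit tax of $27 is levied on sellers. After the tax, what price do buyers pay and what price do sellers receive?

Buyers pay 7853/58, sellers receive 6287/58

Pre-tax equilibrium: P* = 120.5, Q* = 360.
Tax on sellers shifts supply to Qs = -604 + 8(P − 27) = -820 + 8P.
1143.25 - 6.5P = -820 + 8P gives buyer price Pb = 7853/58; sellers receive Ps = 7853/58 − 27 = 6287/58.
New quantity: Q = 1143.25 − 6.5(7853/58) = 7632/29.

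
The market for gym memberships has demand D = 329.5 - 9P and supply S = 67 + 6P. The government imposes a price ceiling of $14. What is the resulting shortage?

Equilibrium price would be P* = 17.5, so the ceiling at 14 binds.
At P = 14: D = 329.5 − 9(14) = 203.5, S = 67 + 6(14) = 151.
Shortage = 203.5 − 151 = 52.5.

Shortage = 52.5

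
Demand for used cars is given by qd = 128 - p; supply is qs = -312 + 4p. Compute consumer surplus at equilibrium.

Consumer surplus = 800

Equilibrium: 128 - p = -312 + 4p gives p* = 88, q* = 40.
Demand choke price (qd = 0): p = 128.
CS = ½(128 − 88)(40) = 800.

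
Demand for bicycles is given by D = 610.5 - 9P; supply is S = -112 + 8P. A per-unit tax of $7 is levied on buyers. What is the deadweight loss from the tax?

Deadweight loss = 1764/17

Pre-tax equilibrium: P* = 42.5, Q* = 228.
Tax on buyers shifts demand to D = 610.5 − 9(P + 7) = 547.5 - 9P.
547.5 - 9P = -112 + 8P gives seller price Ps = 1319/34; buyers pay Pb = 1319/34 + 7 = 1557/34.
New quantity: Q = 610.5 − 9(1557/34) = 3372/17.
DWL = ½ × 7 × (228 − 3372/17) = 1764/17.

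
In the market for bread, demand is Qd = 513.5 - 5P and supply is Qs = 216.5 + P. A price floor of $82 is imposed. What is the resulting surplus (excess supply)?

Surplus = 195

Equilibrium price would be P* = 49.5, so the floor at 82 binds.
At P = 82: Qd = 103.5, Qs = 298.5.
Surplus = 298.5 − 103.5 = 195.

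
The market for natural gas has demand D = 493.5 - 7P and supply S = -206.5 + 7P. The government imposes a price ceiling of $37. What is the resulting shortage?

Shortage = 182

Equilibrium price would be P* = 50, so the ceiling at 37 binds.
At P = 37: D = 493.5 − 7(37) = 234.5, S = -206.5 + 7(37) = 52.5.
Shortage = 234.5 − 52.5 = 182.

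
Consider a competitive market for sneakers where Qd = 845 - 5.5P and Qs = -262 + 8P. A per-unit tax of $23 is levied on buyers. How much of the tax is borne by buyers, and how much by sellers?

Buyers bear 368/27, sellers bear 253/27

Pre-tax equilibrium: P* = 82, Q* = 394.
Tax on buyers shifts demand to Qd = 845 − 5.5(P + 23) = 718.5 - 5.5P.
718.5 - 5.5P = -262 + 8P gives seller price Ps = 1961/27; buyers pay Pb = 1961/27 + 23 = 2582/27.
New quantity: Q = 845 − 5.5(2582/27) = 8614/27.
Buyer burden = 2582/27 − 82 = 368/27; seller burden = 82 − 1961/27 = 253/27.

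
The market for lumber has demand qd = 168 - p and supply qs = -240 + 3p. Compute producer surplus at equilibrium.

Producer surplus = 726

Equilibrium: 168 - p = -240 + 3p gives p* = 102, q* = 66.
Supply starts at p = 80 (where qs = 0).
PS = ½(102 − 80)(66) = 726.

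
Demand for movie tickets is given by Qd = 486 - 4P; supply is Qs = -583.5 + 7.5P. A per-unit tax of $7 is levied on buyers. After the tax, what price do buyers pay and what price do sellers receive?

Buyers pay 2244/23, sellers receive 2083/23

Pre-tax equilibrium: P* = 93, Q* = 114.
Tax on buyers shifts demand to Qd = 486 − 4(P + 7) = 458 - 4P.
458 - 4P = -583.5 + 7.5P gives seller price Ps = 2083/23; buyers pay Pb = 2083/23 + 7 = 2244/23.
New quantity: Q = 486 − 4(2244/23) = 2202/23.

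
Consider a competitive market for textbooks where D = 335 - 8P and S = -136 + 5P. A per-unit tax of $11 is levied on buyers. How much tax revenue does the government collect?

Tax revenue = 1617/13

Pre-tax equilibrium: P* = 471/13, Q* = 587/13.
Tax on buyers shifts demand to D = 335 − 8(P + 11) = 247 - 8P.
247 - 8P = -136 + 5P gives seller price Ps = 383/13; buyers pay Pb = 383/13 + 11 = 526/13.
New quantity: Q = 335 − 8(526/13) = 147/13.
Revenue = 11 × 147/13 = 1617/13.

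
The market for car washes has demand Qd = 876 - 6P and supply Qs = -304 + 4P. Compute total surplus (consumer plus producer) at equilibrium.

Equilibrium: 876 - 6P = -304 + 4P gives P* = 118, Q* = 168.
Demand choke price: P = 146; supply starts at P = 76.
CS = ½(146 − 118)(168) = 2352; PS = ½(118 − 76)(168) = 3528.

Total surplus = 5880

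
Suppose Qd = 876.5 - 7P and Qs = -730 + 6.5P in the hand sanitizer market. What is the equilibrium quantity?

Q* = 43.5

Set Qd = Qs: 876.5 - 7P = -730 + 6.5P.
1606.5 = 13.5P, so P* = 119.
Q* = 876.5 − 7(119) = 43.5.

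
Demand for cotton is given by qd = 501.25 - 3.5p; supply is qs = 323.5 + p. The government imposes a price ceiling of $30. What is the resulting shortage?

Equilibrium price would be p* = 39.5, so the ceiling at 30 binds.
At p = 30: qd = 501.25 − 3.5(30) = 396.25, qs = 323.5 + 1(30) = 353.5.
Shortage = 396.25 − 353.5 = 42.75.

Shortage = 42.75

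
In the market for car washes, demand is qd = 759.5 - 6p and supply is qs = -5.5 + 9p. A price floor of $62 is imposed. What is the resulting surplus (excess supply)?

Surplus = 165

Equilibrium price would be p* = 51, so the floor at 62 binds.
At p = 62: qd = 387.5, qs = 552.5.
Surplus = 552.5 − 387.5 = 165.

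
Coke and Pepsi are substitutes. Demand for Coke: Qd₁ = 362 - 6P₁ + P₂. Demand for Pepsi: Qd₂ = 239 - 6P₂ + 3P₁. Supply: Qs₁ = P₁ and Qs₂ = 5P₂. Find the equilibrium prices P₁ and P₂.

Market 1: 362 - 6P₁ + P₂ = P₁ → 7P₁ - P₂ = 362.
Market 2: 11P₂ - 3P₁ = 239.
Eliminating P₂: 11×(1) + 1×(2) gives 74P₁ = 4221, so P₁ = 4221/74.
Back-substitute into (2): P₂ = (239 + 3×4221/74) / 11 = 2759/74.

P₁ = 4221/74, P₂ = 2759/74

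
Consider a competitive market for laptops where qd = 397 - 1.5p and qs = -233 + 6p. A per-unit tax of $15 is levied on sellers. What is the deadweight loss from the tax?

Pre-tax equilibrium: p* = 84, q* = 271.
Tax on sellers shifts supply to qs = -233 + 6(p − 15) = -323 + 6p.
397 - 1.5p = -323 + 6p gives buyer price pb = 96; sellers receive ps = 96 − 15 = 81.
New quantity: q = 397 − 1.5(96) = 253.
DWL = ½ × 15 × (271 − 253) = 135.

Deadweight loss = 135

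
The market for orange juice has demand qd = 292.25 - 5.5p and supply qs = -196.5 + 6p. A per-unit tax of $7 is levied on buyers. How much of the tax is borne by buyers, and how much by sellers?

Buyers bear 84/23, sellers bear 77/23

Pre-tax equilibrium: p* = 42.5, q* = 58.5.
Tax on buyers shifts demand to qd = 292.25 − 5.5(p + 7) = 253.75 - 5.5p.
253.75 - 5.5p = -196.5 + 6p gives seller price ps = 1801/46; buyers pay pb = 1801/46 + 7 = 2123/46.
New quantity: q = 292.25 − 5.5(2123/46) = 1767/46.
Buyer burden = 2123/46 − 42.5 = 84/23; seller burden = 42.5 − 1801/46 = 77/23.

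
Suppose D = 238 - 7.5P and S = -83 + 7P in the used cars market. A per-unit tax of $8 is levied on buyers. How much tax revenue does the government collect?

Tax revenue = 344

Pre-tax equilibrium: P* = 642/29, Q* = 2087/29.
Tax on buyers shifts demand to D = 238 − 7.5(P + 8) = 178 - 7.5P.
178 - 7.5P = -83 + 7P gives seller price Ps = 18; buyers pay Pb = 18 + 8 = 26.
New quantity: Q = 238 − 7.5(26) = 43.
Revenue = 8 × 43 = 344.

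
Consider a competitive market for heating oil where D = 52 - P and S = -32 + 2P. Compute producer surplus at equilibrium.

Equilibrium: 52 - P = -32 + 2P gives P* = 28, Q* = 24.
Supply starts at P = 16 (where S = 0).
PS = ½(28 − 16)(24) = 144.

Producer surplus = 144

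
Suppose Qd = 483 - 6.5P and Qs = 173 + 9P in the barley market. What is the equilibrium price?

P* = 20

Set Qd = Qs: 483 - 6.5P = 173 + 9P.
310 = 15.5P, so P* = 20.
Q* = 483 − 6.5(20) = 353.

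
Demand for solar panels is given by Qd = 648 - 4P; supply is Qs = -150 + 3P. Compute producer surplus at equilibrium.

Producer surplus = 6144

Equilibrium: 648 - 4P = -150 + 3P gives P* = 114, Q* = 192.
Supply starts at P = 50 (where Qs = 0).
PS = ½(114 − 50)(192) = 6144.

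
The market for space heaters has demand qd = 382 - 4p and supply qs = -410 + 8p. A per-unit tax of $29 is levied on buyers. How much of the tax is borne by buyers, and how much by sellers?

Buyers bear 58/3, sellers bear 29/3

Pre-tax equilibrium: p* = 66, q* = 118.
Tax on buyers shifts demand to qd = 382 − 4(p + 29) = 266 - 4p.
266 - 4p = -410 + 8p gives seller price ps = 169/3; buyers pay pb = 169/3 + 29 = 256/3.
New quantity: q = 382 − 4(256/3) = 122/3.
Buyer burden = 256/3 − 66 = 58/3; seller burden = 66 − 169/3 = 29/3.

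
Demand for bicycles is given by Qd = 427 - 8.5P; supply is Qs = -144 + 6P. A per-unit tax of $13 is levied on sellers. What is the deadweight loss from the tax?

Pre-tax equilibrium: P* = 1142/29, Q* = 2676/29.
Tax on sellers shifts supply to Qs = -144 + 6(P − 13) = -222 + 6P.
427 - 8.5P = -222 + 6P gives buyer price Pb = 1298/29; sellers receive Ps = 1298/29 − 13 = 921/29.
New quantity: Q = 427 − 8.5(1298/29) = 1350/29.
DWL = ½ × 13 × (2676/29 − 1350/29) = 8619/29.

Deadweight loss = 8619/29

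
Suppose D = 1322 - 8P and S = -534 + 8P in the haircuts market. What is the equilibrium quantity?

Q* = 394

Set D = S: 1322 - 8P = -534 + 8P.
1856 = 16P, so P* = 116.
Q* = 1322 − 8(116) = 394.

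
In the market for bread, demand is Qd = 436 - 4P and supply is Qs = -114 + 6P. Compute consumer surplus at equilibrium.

Consumer surplus = 5832

Equilibrium: 436 - 4P = -114 + 6P gives P* = 55, Q* = 216.
Demand choke price (Qd = 0): P = 109.
CS = ½(109 − 55)(216) = 5832.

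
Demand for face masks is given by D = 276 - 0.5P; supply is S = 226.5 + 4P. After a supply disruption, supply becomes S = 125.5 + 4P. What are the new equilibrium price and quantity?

Original equilibrium: P* = 11, Q* = 270.5.
New equilibrium: 276 - 0.5P = 125.5 + 4P, so 150.5 = 4.5P and P' = 301/9; Q' = 276 − 0.5(301/9) = 4667/18.

P' = 301/9, Q' = 4667/18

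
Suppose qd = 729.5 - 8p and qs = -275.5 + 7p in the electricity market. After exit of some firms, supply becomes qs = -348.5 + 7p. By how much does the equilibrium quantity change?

Δq = -584/15

Original equilibrium: p* = 67, q* = 193.5.
New equilibrium: 729.5 - 8p = -348.5 + 7p, so 1078 = 15p and p' = 1078/15; q' = 729.5 − 8(1078/15) = 4637/30.
Change in quantity: 4637/30 − 193.5 = -584/15.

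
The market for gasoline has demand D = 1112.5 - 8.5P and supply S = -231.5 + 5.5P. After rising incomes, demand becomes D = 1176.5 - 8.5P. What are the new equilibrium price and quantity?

P' = 704/7, Q' = 4503/14

Original equilibrium: P* = 96, Q* = 296.5.
New equilibrium: 1176.5 - 8.5P = -231.5 + 5.5P, so 1408 = 14P and P' = 704/7; Q' = 1176.5 − 8.5(704/7) = 4503/14.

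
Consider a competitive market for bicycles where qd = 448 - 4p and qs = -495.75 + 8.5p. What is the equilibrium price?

p* = 75.5

Set qd = qs: 448 - 4p = -495.75 + 8.5p.
943.75 = 12.5p, so p* = 75.5.
q* = 448 − 4(75.5) = 146.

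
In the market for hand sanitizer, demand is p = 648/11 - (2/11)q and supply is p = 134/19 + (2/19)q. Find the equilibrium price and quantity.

p* = 391/15, q* = 5419/30

Set the two price expressions equal: 648/11 - (2/11)q = 134/19 + (2/19)q.
10838/209 = (60/209)q, so q* = 5419/30.
p* = 648/11 − (2/11)(5419/30) = 391/15.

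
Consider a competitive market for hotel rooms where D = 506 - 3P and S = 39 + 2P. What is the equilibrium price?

P* = 93.4

Set D = S: 506 - 3P = 39 + 2P.
467 = 5P, so P* = 93.4.
Q* = 506 − 3(93.4) = 225.8.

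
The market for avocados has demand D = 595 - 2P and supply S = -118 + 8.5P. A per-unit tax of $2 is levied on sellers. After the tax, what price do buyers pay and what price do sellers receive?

Buyers pay 1460/21, sellers receive 1418/21

Pre-tax equilibrium: P* = 1426/21, Q* = 9643/21.
Tax on sellers shifts supply to S = -118 + 8.5(P − 2) = -135 + 8.5P.
595 - 2P = -135 + 8.5P gives buyer price Pb = 1460/21; sellers receive Ps = 1460/21 − 2 = 1418/21.
New quantity: Q = 595 − 2(1460/21) = 9575/21.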